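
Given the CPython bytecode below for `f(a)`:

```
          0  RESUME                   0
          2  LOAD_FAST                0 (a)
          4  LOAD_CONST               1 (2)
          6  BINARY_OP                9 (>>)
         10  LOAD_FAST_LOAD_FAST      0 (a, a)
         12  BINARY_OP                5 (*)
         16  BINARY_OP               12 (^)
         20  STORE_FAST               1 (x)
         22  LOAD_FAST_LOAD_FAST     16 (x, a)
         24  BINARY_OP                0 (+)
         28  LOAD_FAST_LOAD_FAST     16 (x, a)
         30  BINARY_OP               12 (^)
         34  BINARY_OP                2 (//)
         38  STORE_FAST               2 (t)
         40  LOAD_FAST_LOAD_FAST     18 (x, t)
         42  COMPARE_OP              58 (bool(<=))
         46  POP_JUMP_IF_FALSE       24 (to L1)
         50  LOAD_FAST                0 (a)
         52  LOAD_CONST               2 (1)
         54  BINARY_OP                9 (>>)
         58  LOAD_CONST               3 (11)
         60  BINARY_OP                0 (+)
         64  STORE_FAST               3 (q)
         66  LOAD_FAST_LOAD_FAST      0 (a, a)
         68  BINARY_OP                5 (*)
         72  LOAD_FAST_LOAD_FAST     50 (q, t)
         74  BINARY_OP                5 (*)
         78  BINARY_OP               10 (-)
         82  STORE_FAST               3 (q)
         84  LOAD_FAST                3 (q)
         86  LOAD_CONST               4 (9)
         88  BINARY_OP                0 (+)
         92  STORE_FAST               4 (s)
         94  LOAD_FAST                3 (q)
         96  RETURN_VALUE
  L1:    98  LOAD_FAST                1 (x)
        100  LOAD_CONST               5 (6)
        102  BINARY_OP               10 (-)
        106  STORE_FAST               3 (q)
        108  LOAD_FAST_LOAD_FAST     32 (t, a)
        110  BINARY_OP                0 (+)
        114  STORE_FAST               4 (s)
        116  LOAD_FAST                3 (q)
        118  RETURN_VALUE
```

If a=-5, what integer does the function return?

LOAD_FAST a → push -5. Stack: [-5]
LOAD_CONST → push 2. Stack: [-5, 2]
BINARY_OP >> → -5 >> 2 = -2. Stack: [-2]
LOAD_FAST_LOAD_FAST a,a → push -5,-5. Stack: [-2, -5, -5]
BINARY_OP * → -5 * -5 = 25. Stack: [-2, 25]
BINARY_OP ^ → -2 ^ 25 = -25. Stack: [-25]
STORE_FAST x → x=-25. Stack: []
LOAD_FAST_LOAD_FAST x,a → push -25,-5. Stack: [-25, -5]
BINARY_OP + → -25 + -5 = -30. Stack: [-30]
LOAD_FAST_LOAD_FAST x,a → push -25,-5. Stack: [-30, -25, -5]
BINARY_OP ^ → -25 ^ -5 = 28. Stack: [-30, 28]
BINARY_OP // → -30 // 28 = -2. Stack: [-2]
STORE_FAST t → t=-2. Stack: []
LOAD_FAST_LOAD_FAST x,t → push -25,-2. Stack: [-25, -2]
COMPARE_OP bool(<=) → -25 vs -2 = True. Stack: [True]
POP_JUMP_IF_FALSE → pop True; no jump. Stack: []
LOAD_FAST a → push -5. Stack: [-5]
LOAD_CONST → push 1. Stack: [-5, 1]
BINARY_OP >> → -5 >> 1 = -3. Stack: [-3]
LOAD_CONST → push 11. Stack: [-3, 11]
BINARY_OP + → -3 + 11 = 8. Stack: [8]
STORE_FAST q → q=8. Stack: []
LOAD_FAST_LOAD_FAST a,a → push -5,-5. Stack: [-5, -5]
BINARY_OP * → -5 * -5 = 25. Stack: [25]
LOAD_FAST_LOAD_FAST q,t → push 8,-2. Stack: [25, 8, -2]
BINARY_OP * → 8 * -2 = -16. Stack: [25, -16]
BINARY_OP - → 25 - -16 = 41. Stack: [41]
STORE_FAST q → q=41. Stack: []
LOAD_FAST q → push 41. Stack: [41]
LOAD_CONST → push 9. Stack: [41, 9]
BINARY_OP + → 41 + 9 = 50. Stack: [50]
STORE_FAST s → s=50. Stack: []
LOAD_FAST q → push 41. Stack: [41]
RETURN_VALUE → return 41.

41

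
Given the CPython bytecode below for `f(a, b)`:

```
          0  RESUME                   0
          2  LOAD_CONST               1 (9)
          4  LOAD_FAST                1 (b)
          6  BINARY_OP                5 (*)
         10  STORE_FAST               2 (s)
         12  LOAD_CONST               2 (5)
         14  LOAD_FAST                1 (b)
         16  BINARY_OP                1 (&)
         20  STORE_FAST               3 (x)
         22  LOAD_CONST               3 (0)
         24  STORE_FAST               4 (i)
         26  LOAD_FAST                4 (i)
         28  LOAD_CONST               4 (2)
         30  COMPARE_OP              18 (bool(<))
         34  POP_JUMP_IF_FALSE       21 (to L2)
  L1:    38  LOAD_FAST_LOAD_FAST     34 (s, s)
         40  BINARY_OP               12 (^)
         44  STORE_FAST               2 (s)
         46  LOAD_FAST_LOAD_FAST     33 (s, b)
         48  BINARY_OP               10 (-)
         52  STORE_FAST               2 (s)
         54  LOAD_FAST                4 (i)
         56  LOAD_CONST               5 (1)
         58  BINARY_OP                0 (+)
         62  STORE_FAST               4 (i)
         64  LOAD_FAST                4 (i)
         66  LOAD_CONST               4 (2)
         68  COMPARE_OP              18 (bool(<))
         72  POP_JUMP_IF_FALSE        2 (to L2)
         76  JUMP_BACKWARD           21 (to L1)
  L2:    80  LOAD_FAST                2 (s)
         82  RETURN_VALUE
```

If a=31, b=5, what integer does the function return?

-5

LOAD_CONST → push 9. Stack: [9]
LOAD_FAST b → push 5. Stack: [9, 5]
BINARY_OP * → 9 * 5 = 45. Stack: [45]
STORE_FAST s → s=45. Stack: []
LOAD_CONST → push 5. Stack: [5]
LOAD_FAST b → push 5. Stack: [5, 5]
BINARY_OP & → 5 & 5 = 5. Stack: [5]
STORE_FAST x → x=5. Stack: []
LOAD_CONST → push 0. Stack: [0]
STORE_FAST i → i=0. Stack: []
LOAD_FAST i → push 0. Stack: [0]
LOAD_CONST → push 2. Stack: [0, 2]
COMPARE_OP bool(<) → 0 vs 2 = True. Stack: [True]
POP_JUMP_IF_FALSE → pop True; no jump. Stack: []
LOAD_FAST_LOAD_FAST s,s → push 45,45. Stack: [45, 45]
BINARY_OP ^ → 45 ^ 45 = 0. Stack: [0]
STORE_FAST s → s=0. Stack: []
LOAD_FAST_LOAD_FAST s,b → push 0,5. Stack: [0, 5]
BINARY_OP - → 0 - 5 = -5. Stack: [-5]
STORE_FAST s → s=-5. Stack: []
LOAD_FAST i → push 0. Stack: [0]
LOAD_CONST → push 1. Stack: [0, 1]
BINARY_OP + → 0 + 1 = 1. Stack: [1]
STORE_FAST i → i=1. Stack: []
LOAD_FAST i → push 1. Stack: [1]
LOAD_CONST → push 2. Stack: [1, 2]
COMPARE_OP bool(<) → 1 vs 2 = True. Stack: [True]
POP_JUMP_IF_FALSE → pop True; no jump. Stack: []
LOAD_FAST_LOAD_FAST s,s → push -5,-5. Stack: [-5, -5]
BINARY_OP ^ → -5 ^ -5 = 0. Stack: [0]
STORE_FAST s → s=0. Stack: []
LOAD_FAST_LOAD_FAST s,b → push 0,5. Stack: [0, 5]
BINARY_OP - → 0 - 5 = -5. Stack: [-5]
STORE_FAST s → s=-5. Stack: []
LOAD_FAST i → push 1. Stack: [1]
LOAD_CONST → push 1. Stack: [1, 1]
BINARY_OP + → 1 + 1 = 2. Stack: [2]
STORE_FAST i → i=2. Stack: []
LOAD_FAST i → push 2. Stack: [2]
LOAD_CONST → push 2. Stack: [2, 2]
COMPARE_OP bool(<) → 2 vs 2 = False. Stack: [False]
POP_JUMP_IF_FALSE → pop False; jump. Stack: []
LOAD_FAST s → push -5. Stack: [-5]
RETURN_VALUE → return -5.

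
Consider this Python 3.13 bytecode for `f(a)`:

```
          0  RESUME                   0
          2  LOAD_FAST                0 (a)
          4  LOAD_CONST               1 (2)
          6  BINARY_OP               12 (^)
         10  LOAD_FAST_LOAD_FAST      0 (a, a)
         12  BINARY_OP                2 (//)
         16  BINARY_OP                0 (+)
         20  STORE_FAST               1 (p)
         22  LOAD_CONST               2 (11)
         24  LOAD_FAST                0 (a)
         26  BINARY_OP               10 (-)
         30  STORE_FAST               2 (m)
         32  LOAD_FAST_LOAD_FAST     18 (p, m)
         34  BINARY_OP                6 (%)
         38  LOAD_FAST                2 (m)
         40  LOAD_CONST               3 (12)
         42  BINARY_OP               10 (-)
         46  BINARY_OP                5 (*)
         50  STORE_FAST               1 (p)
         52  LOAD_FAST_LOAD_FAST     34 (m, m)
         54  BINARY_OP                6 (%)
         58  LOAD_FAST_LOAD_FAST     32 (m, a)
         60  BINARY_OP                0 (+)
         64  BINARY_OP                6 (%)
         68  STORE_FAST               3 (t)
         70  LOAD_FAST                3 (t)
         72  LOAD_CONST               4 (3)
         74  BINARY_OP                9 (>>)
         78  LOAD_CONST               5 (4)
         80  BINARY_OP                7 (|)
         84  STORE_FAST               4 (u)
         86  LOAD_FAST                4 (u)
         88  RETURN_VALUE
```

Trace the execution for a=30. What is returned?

LOAD_FAST a → push 30. Stack: [30]
LOAD_CONST → push 2. Stack: [30, 2]
BINARY_OP ^ → 30 ^ 2 = 28. Stack: [28]
LOAD_FAST_LOAD_FAST a,a → push 30,30. Stack: [28, 30, 30]
BINARY_OP // → 30 // 30 = 1. Stack: [28, 1]
BINARY_OP + → 28 + 1 = 29. Stack: [29]
STORE_FAST p → p=29. Stack: []
LOAD_CONST → push 11. Stack: [11]
LOAD_FAST a → push 30. Stack: [11, 30]
BINARY_OP - → 11 - 30 = -19. Stack: [-19]
STORE_FAST m → m=-19. Stack: []
LOAD_FAST_LOAD_FAST p,m → push 29,-19. Stack: [29, -19]
BINARY_OP % → 29 % -19 = -9. Stack: [-9]
LOAD_FAST m → push -19. Stack: [-9, -19]
LOAD_CONST → push 12. Stack: [-9, -19, 12]
BINARY_OP - → -19 - 12 = -31. Stack: [-9, -31]
BINARY_OP * → -9 * -31 = 279. Stack: [279]
STORE_FAST p → p=279. Stack: []
LOAD_FAST_LOAD_FAST m,m → push -19,-19. Stack: [-19, -19]
BINARY_OP % → -19 % -19 = 0. Stack: [0]
LOAD_FAST_LOAD_FAST m,a → push -19,30. Stack: [0, -19, 30]
BINARY_OP + → -19 + 30 = 11. Stack: [0, 11]
BINARY_OP % → 0 % 11 = 0. Stack: [0]
STORE_FAST t → t=0. Stack: []
LOAD_FAST t → push 0. Stack: [0]
LOAD_CONST → push 3. Stack: [0, 3]
BINARY_OP >> → 0 >> 3 = 0. Stack: [0]
LOAD_CONST → push 4. Stack: [0, 4]
BINARY_OP | → 0 | 4 = 4. Stack: [4]
STORE_FAST u → u=4. Stack: []
LOAD_FAST u → push 4. Stack: [4]
RETURN_VALUE → return 4.

4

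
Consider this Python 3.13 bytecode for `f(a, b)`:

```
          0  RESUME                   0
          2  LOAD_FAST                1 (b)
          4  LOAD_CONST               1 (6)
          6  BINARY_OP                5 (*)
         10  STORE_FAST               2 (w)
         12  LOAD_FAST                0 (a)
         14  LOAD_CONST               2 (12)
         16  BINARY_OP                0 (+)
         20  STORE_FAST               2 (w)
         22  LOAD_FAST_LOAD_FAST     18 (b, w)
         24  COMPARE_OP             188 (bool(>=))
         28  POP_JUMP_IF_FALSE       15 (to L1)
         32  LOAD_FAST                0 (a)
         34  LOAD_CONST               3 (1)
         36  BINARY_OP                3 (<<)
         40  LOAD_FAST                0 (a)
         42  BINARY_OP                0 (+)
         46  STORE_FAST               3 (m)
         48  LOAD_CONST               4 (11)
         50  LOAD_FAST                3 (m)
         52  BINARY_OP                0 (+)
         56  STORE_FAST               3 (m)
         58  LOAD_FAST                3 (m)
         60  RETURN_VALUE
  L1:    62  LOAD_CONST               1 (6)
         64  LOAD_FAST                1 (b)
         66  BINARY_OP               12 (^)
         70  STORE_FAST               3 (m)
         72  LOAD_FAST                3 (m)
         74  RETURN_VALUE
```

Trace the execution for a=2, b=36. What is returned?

LOAD_FAST b → push 36. Stack: [36]
LOAD_CONST → push 6. Stack: [36, 6]
BINARY_OP * → 36 * 6 = 216. Stack: [216]
STORE_FAST w → w=216. Stack: []
LOAD_FAST a → push 2. Stack: [2]
LOAD_CONST → push 12. Stack: [2, 12]
BINARY_OP + → 2 + 12 = 14. Stack: [14]
STORE_FAST w → w=14. Stack: []
LOAD_FAST_LOAD_FAST b,w → push 36,14. Stack: [36, 14]
COMPARE_OP bool(>=) → 36 vs 14 = True. Stack: [True]
POP_JUMP_IF_FALSE → pop True; no jump. Stack: []
LOAD_FAST a → push 2. Stack: [2]
LOAD_CONST → push 1. Stack: [2, 1]
BINARY_OP << → 2 << 1 = 4. Stack: [4]
LOAD_FAST a → push 2. Stack: [4, 2]
BINARY_OP + → 4 + 2 = 6. Stack: [6]
STORE_FAST m → m=6. Stack: []
LOAD_CONST → push 11. Stack: [11]
LOAD_FAST m → push 6. Stack: [11, 6]
BINARY_OP + → 11 + 6 = 17. Stack: [17]
STORE_FAST m → m=17. Stack: []
LOAD_FAST m → push 17. Stack: [17]
RETURN_VALUE → return 17.

17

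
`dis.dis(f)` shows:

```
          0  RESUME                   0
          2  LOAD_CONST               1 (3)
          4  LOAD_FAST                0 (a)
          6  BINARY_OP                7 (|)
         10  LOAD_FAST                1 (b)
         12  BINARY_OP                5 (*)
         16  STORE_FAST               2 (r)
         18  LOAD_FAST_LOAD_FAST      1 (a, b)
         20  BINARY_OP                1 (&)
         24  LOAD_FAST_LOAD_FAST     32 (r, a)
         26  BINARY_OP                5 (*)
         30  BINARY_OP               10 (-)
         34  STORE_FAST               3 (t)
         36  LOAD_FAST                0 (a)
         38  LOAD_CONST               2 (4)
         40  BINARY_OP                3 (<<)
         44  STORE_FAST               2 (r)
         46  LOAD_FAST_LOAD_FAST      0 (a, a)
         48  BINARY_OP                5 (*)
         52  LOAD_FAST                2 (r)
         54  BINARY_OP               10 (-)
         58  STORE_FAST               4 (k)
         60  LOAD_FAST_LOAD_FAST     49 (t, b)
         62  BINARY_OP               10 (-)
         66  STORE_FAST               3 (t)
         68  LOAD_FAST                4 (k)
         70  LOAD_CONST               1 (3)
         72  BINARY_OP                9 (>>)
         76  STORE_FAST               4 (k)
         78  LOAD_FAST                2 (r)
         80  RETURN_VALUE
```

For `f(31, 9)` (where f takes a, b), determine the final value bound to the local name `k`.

LOAD_CONST → push 3. Stack: [3]
LOAD_FAST a → push 31. Stack: [3, 31]
BINARY_OP | → 3 | 31 = 31. Stack: [31]
LOAD_FAST b → push 9. Stack: [31, 9]
BINARY_OP * → 31 * 9 = 279. Stack: [279]
STORE_FAST r → r=279. Stack: []
LOAD_FAST_LOAD_FAST a,b → push 31,9. Stack: [31, 9]
BINARY_OP & → 31 & 9 = 9. Stack: [9]
LOAD_FAST_LOAD_FAST r,a → push 279,31. Stack: [9, 279, 31]
BINARY_OP * → 279 * 31 = 8649. Stack: [9, 8649]
BINARY_OP - → 9 - 8649 = -8640. Stack: [-8640]
STORE_FAST t → t=-8640. Stack: []
LOAD_FAST a → push 31. Stack: [31]
LOAD_CONST → push 4. Stack: [31, 4]
BINARY_OP << → 31 << 4 = 496. Stack: [496]
STORE_FAST r → r=496. Stack: []
LOAD_FAST_LOAD_FAST a,a → push 31,31. Stack: [31, 31]
BINARY_OP * → 31 * 31 = 961. Stack: [961]
LOAD_FAST r → push 496. Stack: [961, 496]
BINARY_OP - → 961 - 496 = 465. Stack: [465]
STORE_FAST k → k=465. Stack: []
LOAD_FAST_LOAD_FAST t,b → push -8640,9. Stack: [-8640, 9]
BINARY_OP - → -8640 - 9 = -8649. Stack: [-8649]
STORE_FAST t → t=-8649. Stack: []
LOAD_FAST k → push 465. Stack: [465]
LOAD_CONST → push 3. Stack: [465, 3]
BINARY_OP >> → 465 >> 3 = 58. Stack: [58]
STORE_FAST k → k=58. Stack: []
LOAD_FAST r → push 496. Stack: [496]
RETURN_VALUE → return 496.

58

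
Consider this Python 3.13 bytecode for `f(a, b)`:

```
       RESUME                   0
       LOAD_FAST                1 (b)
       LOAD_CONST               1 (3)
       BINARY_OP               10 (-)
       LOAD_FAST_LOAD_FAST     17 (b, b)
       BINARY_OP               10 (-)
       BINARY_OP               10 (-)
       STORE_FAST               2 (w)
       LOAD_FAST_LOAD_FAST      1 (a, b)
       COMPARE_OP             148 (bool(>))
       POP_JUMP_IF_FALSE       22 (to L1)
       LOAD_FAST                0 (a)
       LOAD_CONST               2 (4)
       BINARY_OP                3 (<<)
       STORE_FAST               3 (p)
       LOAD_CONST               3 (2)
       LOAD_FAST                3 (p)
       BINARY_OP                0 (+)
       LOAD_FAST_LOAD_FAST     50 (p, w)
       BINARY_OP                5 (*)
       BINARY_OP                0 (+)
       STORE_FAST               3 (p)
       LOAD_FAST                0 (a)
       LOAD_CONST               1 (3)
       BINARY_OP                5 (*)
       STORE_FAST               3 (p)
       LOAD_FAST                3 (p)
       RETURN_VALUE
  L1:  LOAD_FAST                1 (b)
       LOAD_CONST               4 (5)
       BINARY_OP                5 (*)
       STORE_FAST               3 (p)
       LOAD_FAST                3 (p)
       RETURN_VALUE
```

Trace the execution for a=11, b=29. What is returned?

LOAD_FAST b → push 29. Stack: [29]
LOAD_CONST → push 3. Stack: [29, 3]
BINARY_OP - → 29 - 3 = 26. Stack: [26]
LOAD_FAST_LOAD_FAST b,b → push 29,29. Stack: [26, 29, 29]
BINARY_OP - → 29 - 29 = 0. Stack: [26, 0]
BINARY_OP - → 26 - 0 = 26. Stack: [26]
STORE_FAST w → w=26. Stack: []
LOAD_FAST_LOAD_FAST a,b → push 11,29. Stack: [11, 29]
COMPARE_OP bool(>) → 11 vs 29 = False. Stack: [False]
POP_JUMP_IF_FALSE → pop False; jump. Stack: []
LOAD_FAST b → push 29. Stack: [29]
LOAD_CONST → push 5. Stack: [29, 5]
BINARY_OP * → 29 * 5 = 145. Stack: [145]
STORE_FAST p → p=145. Stack: []
LOAD_FAST p → push 145. Stack: [145]
RETURN_VALUE → return 145.

145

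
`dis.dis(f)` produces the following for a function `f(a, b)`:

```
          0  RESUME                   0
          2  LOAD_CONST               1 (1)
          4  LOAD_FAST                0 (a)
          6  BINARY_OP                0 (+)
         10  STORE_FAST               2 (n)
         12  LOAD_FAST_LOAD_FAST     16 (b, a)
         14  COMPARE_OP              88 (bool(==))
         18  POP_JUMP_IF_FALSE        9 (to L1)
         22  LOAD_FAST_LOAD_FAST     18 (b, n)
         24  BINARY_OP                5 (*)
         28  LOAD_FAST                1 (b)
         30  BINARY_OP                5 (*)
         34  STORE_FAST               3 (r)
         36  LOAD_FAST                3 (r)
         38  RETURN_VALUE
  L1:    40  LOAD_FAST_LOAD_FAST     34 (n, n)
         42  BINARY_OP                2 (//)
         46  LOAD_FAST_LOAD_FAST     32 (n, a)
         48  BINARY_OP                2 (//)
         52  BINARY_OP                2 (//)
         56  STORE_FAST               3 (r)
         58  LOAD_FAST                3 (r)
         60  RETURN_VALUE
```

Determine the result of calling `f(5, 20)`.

1

LOAD_CONST → push 1. Stack: [1]
LOAD_FAST a → push 5. Stack: [1, 5]
BINARY_OP + → 1 + 5 = 6. Stack: [6]
STORE_FAST n → n=6. Stack: []
LOAD_FAST_LOAD_FAST b,a → push 20,5. Stack: [20, 5]
COMPARE_OP bool(==) → 20 vs 5 = False. Stack: [False]
POP_JUMP_IF_FALSE → pop False; jump. Stack: []
LOAD_FAST_LOAD_FAST n,n → push 6,6. Stack: [6, 6]
BINARY_OP // → 6 // 6 = 1. Stack: [1]
LOAD_FAST_LOAD_FAST n,a → push 6,5. Stack: [1, 6, 5]
BINARY_OP // → 6 // 5 = 1. Stack: [1, 1]
BINARY_OP // → 1 // 1 = 1. Stack: [1]
STORE_FAST r → r=1. Stack: []
LOAD_FAST r → push 1. Stack: [1]
RETURN_VALUE → return 1.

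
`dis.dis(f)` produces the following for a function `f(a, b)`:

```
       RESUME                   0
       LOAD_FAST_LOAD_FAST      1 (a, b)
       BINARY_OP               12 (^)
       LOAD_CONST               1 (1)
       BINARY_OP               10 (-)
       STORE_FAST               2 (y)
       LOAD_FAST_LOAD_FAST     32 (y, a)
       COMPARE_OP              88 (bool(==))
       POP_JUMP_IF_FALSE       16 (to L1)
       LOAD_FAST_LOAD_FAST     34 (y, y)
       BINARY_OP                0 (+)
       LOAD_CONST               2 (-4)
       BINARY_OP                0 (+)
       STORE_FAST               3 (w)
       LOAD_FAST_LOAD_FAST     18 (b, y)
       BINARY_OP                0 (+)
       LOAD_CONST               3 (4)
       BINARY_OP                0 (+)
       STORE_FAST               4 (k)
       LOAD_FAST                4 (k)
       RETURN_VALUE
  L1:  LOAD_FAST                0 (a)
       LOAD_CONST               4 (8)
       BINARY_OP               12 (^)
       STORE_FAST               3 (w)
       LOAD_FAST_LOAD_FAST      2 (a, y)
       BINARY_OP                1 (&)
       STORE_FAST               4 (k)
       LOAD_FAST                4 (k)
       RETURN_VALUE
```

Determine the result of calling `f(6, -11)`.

LOAD_FAST_LOAD_FAST a,b → push 6,-11. Stack: [6, -11]
BINARY_OP ^ → 6 ^ -11 = -13. Stack: [-13]
LOAD_CONST → push 1. Stack: [-13, 1]
BINARY_OP - → -13 - 1 = -14. Stack: [-14]
STORE_FAST y → y=-14. Stack: []
LOAD_FAST_LOAD_FAST y,a → push -14,6. Stack: [-14, 6]
COMPARE_OP bool(==) → -14 vs 6 = False. Stack: [False]
POP_JUMP_IF_FALSE → pop False; jump. Stack: []
LOAD_FAST a → push 6. Stack: [6]
LOAD_CONST → push 8. Stack: [6, 8]
BINARY_OP ^ → 6 ^ 8 = 14. Stack: [14]
STORE_FAST w → w=14. Stack: []
LOAD_FAST_LOAD_FAST a,y → push 6,-14. Stack: [6, -14]
BINARY_OP & → 6 & -14 = 2. Stack: [2]
STORE_FAST k → k=2. Stack: []
LOAD_FAST k → push 2. Stack: [2]
RETURN_VALUE → return 2.

2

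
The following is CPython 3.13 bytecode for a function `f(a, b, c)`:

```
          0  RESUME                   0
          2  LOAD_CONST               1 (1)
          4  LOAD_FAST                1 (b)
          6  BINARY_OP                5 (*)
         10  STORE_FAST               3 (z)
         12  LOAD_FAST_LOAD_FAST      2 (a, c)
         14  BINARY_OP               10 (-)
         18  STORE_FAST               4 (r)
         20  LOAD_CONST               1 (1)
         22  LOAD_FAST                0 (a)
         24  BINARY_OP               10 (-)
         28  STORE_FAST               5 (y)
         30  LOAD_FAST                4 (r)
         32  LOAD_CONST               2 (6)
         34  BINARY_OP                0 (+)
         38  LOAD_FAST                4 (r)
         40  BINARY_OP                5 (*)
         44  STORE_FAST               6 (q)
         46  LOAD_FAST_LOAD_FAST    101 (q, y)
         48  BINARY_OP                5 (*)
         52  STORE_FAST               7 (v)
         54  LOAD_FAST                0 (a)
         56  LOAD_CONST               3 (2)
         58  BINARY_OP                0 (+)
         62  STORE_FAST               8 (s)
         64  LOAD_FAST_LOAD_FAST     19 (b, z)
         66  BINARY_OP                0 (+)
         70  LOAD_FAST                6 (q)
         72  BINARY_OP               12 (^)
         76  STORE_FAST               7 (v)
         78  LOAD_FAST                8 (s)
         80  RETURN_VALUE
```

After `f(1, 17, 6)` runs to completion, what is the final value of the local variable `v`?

-39

LOAD_CONST → push 1. Stack: [1]
LOAD_FAST b → push 17. Stack: [1, 17]
BINARY_OP * → 1 * 17 = 17. Stack: [17]
STORE_FAST z → z=17. Stack: []
LOAD_FAST_LOAD_FAST a,c → push 1,6. Stack: [1, 6]
BINARY_OP - → 1 - 6 = -5. Stack: [-5]
STORE_FAST r → r=-5. Stack: []
LOAD_CONST → push 1. Stack: [1]
LOAD_FAST a → push 1. Stack: [1, 1]
BINARY_OP - → 1 - 1 = 0. Stack: [0]
STORE_FAST y → y=0. Stack: []
LOAD_FAST r → push -5. Stack: [-5]
LOAD_CONST → push 6. Stack: [-5, 6]
BINARY_OP + → -5 + 6 = 1. Stack: [1]
LOAD_FAST r → push -5. Stack: [1, -5]
BINARY_OP * → 1 * -5 = -5. Stack: [-5]
STORE_FAST q → q=-5. Stack: []
LOAD_FAST_LOAD_FAST q,y → push -5,0. Stack: [-5, 0]
BINARY_OP * → -5 * 0 = 0. Stack: [0]
STORE_FAST v → v=0. Stack: []
LOAD_FAST a → push 1. Stack: [1]
LOAD_CONST → push 2. Stack: [1, 2]
BINARY_OP + → 1 + 2 = 3. Stack: [3]
STORE_FAST s → s=3. Stack: []
LOAD_FAST_LOAD_FAST b,z → push 17,17. Stack: [17, 17]
BINARY_OP + → 17 + 17 = 34. Stack: [34]
LOAD_FAST q → push -5. Stack: [34, -5]
BINARY_OP ^ → 34 ^ -5 = -39. Stack: [-39]
STORE_FAST v → v=-39. Stack: []
LOAD_FAST s → push 3. Stack: [3]
RETURN_VALUE → return 3.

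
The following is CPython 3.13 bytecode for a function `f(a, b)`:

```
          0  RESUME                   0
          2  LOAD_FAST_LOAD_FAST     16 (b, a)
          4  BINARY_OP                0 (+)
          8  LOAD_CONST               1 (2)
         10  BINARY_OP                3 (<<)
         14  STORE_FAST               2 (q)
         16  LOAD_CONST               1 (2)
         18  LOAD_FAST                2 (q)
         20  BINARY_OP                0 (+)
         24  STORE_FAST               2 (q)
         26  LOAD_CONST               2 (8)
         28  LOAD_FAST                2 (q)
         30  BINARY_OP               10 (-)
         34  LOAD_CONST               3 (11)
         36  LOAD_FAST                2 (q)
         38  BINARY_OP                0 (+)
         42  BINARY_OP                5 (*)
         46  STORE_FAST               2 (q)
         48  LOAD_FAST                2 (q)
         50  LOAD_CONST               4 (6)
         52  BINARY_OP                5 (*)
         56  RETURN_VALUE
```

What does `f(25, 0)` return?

-63732

LOAD_FAST_LOAD_FAST b,a → push 0,25. Stack: [0, 25]
BINARY_OP + → 0 + 25 = 25. Stack: [25]
LOAD_CONST → push 2. Stack: [25, 2]
BINARY_OP << → 25 << 2 = 100. Stack: [100]
STORE_FAST q → q=100. Stack: []
LOAD_CONST → push 2. Stack: [2]
LOAD_FAST q → push 100. Stack: [2, 100]
BINARY_OP + → 2 + 100 = 102. Stack: [102]
STORE_FAST q → q=102. Stack: []
LOAD_CONST → push 8. Stack: [8]
LOAD_FAST q → push 102. Stack: [8, 102]
BINARY_OP - → 8 - 102 = -94. Stack: [-94]
LOAD_CONST → push 11. Stack: [-94, 11]
LOAD_FAST q → push 102. Stack: [-94, 11, 102]
BINARY_OP + → 11 + 102 = 113. Stack: [-94, 113]
BINARY_OP * → -94 * 113 = -10622. Stack: [-10622]
STORE_FAST q → q=-10622. Stack: []
LOAD_FAST q → push -10622. Stack: [-10622]
LOAD_CONST → push 6. Stack: [-10622, 6]
BINARY_OP * → -10622 * 6 = -63732. Stack: [-63732]
RETURN_VALUE → return -63732.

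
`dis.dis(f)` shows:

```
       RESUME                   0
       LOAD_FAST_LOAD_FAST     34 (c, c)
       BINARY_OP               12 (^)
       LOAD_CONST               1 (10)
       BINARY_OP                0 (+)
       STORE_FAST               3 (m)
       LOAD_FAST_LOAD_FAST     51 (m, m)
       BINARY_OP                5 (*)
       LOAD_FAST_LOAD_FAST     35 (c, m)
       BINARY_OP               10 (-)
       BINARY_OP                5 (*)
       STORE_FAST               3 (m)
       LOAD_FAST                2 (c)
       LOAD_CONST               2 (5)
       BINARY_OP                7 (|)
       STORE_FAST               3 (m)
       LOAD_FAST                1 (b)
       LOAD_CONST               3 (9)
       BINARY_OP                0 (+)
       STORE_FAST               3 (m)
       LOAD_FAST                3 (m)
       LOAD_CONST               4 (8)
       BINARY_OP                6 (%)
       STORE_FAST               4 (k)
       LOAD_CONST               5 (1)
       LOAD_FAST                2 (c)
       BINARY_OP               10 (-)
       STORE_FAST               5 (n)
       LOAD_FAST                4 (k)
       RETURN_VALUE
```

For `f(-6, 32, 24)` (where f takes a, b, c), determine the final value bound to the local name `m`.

LOAD_FAST_LOAD_FAST c,c → push 24,24. Stack: [24, 24]
BINARY_OP ^ → 24 ^ 24 = 0. Stack: [0]
LOAD_CONST → push 10. Stack: [0, 10]
BINARY_OP + → 0 + 10 = 10. Stack: [10]
STORE_FAST m → m=10. Stack: []
LOAD_FAST_LOAD_FAST m,m → push 10,10. Stack: [10, 10]
BINARY_OP * → 10 * 10 = 100. Stack: [100]
LOAD_FAST_LOAD_FAST c,m → push 24,10. Stack: [100, 24, 10]
BINARY_OP - → 24 - 10 = 14. Stack: [100, 14]
BINARY_OP * → 100 * 14 = 1400. Stack: [1400]
STORE_FAST m → m=1400. Stack: []
LOAD_FAST c → push 24. Stack: [24]
LOAD_CONST → push 5. Stack: [24, 5]
BINARY_OP | → 24 | 5 = 29. Stack: [29]
STORE_FAST m → m=29. Stack: []
LOAD_FAST b → push 32. Stack: [32]
LOAD_CONST → push 9. Stack: [32, 9]
BINARY_OP + → 32 + 9 = 41. Stack: [41]
STORE_FAST m → m=41. Stack: []
LOAD_FAST m → push 41. Stack: [41]
LOAD_CONST → push 8. Stack: [41, 8]
BINARY_OP % → 41 % 8 = 1. Stack: [1]
STORE_FAST k → k=1. Stack: []
LOAD_CONST → push 1. Stack: [1]
LOAD_FAST c → push 24. Stack: [1, 24]
BINARY_OP - → 1 - 24 = -23. Stack: [-23]
STORE_FAST n → n=-23. Stack: []
LOAD_FAST k → push 1. Stack: [1]
RETURN_VALUE → return 1.

41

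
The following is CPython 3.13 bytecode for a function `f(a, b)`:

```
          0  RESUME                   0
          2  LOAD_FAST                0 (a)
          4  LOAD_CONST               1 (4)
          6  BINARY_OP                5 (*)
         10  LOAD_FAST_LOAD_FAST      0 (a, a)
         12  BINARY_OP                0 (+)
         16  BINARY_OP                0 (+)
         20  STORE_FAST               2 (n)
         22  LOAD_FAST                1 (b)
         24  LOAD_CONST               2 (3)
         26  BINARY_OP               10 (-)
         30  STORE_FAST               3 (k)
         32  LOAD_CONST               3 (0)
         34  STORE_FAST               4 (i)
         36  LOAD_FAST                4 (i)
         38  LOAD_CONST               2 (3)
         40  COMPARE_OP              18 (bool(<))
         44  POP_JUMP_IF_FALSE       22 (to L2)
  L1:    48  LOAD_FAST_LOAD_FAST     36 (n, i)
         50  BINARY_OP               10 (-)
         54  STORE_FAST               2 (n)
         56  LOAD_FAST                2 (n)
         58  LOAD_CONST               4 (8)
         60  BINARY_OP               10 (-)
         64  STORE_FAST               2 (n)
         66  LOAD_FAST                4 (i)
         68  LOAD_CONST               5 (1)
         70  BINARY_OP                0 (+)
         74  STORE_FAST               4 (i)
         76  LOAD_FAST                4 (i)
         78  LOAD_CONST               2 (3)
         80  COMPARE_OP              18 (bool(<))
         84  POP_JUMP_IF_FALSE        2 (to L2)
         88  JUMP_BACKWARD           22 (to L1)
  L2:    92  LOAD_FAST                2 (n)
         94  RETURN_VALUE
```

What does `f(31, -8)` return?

159

LOAD_FAST a → push 31. Stack: [31]
LOAD_CONST → push 4. Stack: [31, 4]
BINARY_OP * → 31 * 4 = 124. Stack: [124]
LOAD_FAST_LOAD_FAST a,a → push 31,31. Stack: [124, 31, 31]
BINARY_OP + → 31 + 31 = 62. Stack: [124, 62]
BINARY_OP + → 124 + 62 = 186. Stack: [186]
STORE_FAST n → n=186. Stack: []
LOAD_FAST b → push -8. Stack: [-8]
LOAD_CONST → push 3. Stack: [-8, 3]
BINARY_OP - → -8 - 3 = -11. Stack: [-11]
STORE_FAST k → k=-11. Stack: []
LOAD_CONST → push 0. Stack: [0]
STORE_FAST i → i=0. Stack: []
LOAD_FAST i → push 0. Stack: [0]
LOAD_CONST → push 3. Stack: [0, 3]
COMPARE_OP bool(<) → 0 vs 3 = True. Stack: [True]
POP_JUMP_IF_FALSE → pop True; no jump. Stack: []
LOAD_FAST_LOAD_FAST n,i → push 186,0. Stack: [186, 0]
BINARY_OP - → 186 - 0 = 186. Stack: [186]
STORE_FAST n → n=186. Stack: []
LOAD_FAST n → push 186. Stack: [186]
LOAD_CONST → push 8. Stack: [186, 8]
BINARY_OP - → 186 - 8 = 178. Stack: [178]
STORE_FAST n → n=178. Stack: []
LOAD_FAST i → push 0. Stack: [0]
LOAD_CONST → push 1. Stack: [0, 1]
BINARY_OP + → 0 + 1 = 1. Stack: [1]
STORE_FAST i → i=1. Stack: []
LOAD_FAST i → push 1. Stack: [1]
LOAD_CONST → push 3. Stack: [1, 3]
COMPARE_OP bool(<) → 1 vs 3 = True. Stack: [True]
POP_JUMP_IF_FALSE → pop True; no jump. Stack: []
LOAD_FAST_LOAD_FAST n,i → push 178,1. Stack: [178, 1]
BINARY_OP - → 178 - 1 = 177. Stack: [177]
STORE_FAST n → n=177. Stack: []
LOAD_FAST n → push 177. Stack: [177]
LOAD_CONST → push 8. Stack: [177, 8]
BINARY_OP - → 177 - 8 = 169. Stack: [169]
STORE_FAST n → n=169. Stack: []
LOAD_FAST i → push 1. Stack: [1]
LOAD_CONST → push 1. Stack: [1, 1]
BINARY_OP + → 1 + 1 = 2. Stack: [2]
STORE_FAST i → i=2. Stack: []
LOAD_FAST i → push 2. Stack: [2]
LOAD_CONST → push 3. Stack: [2, 3]
COMPARE_OP bool(<) → 2 vs 3 = True. Stack: [True]
POP_JUMP_IF_FALSE → pop True; no jump. Stack: []
LOAD_FAST_LOAD_FAST n,i → push 169,2. Stack: [169, 2]
BINARY_OP - → 169 - 2 = 167. Stack: [167]
STORE_FAST n → n=167. Stack: []
LOAD_FAST n → push 167. Stack: [167]
LOAD_CONST → push 8. Stack: [167, 8]
BINARY_OP - → 167 - 8 = 159. Stack: [159]
STORE_FAST n → n=159. Stack: []
LOAD_FAST i → push 2. Stack: [2]
LOAD_CONST → push 1. Stack: [2, 1]
BINARY_OP + → 2 + 1 = 3. Stack: [3]
STORE_FAST i → i=3. Stack: []
LOAD_FAST i → push 3. Stack: [3]
LOAD_CONST → push 3. Stack: [3, 3]
COMPARE_OP bool(<) → 3 vs 3 = False. Stack: [False]
POP_JUMP_IF_FALSE → pop False; jump. Stack: []
LOAD_FAST n → push 159. Stack: [159]
RETURN_VALUE → return 159.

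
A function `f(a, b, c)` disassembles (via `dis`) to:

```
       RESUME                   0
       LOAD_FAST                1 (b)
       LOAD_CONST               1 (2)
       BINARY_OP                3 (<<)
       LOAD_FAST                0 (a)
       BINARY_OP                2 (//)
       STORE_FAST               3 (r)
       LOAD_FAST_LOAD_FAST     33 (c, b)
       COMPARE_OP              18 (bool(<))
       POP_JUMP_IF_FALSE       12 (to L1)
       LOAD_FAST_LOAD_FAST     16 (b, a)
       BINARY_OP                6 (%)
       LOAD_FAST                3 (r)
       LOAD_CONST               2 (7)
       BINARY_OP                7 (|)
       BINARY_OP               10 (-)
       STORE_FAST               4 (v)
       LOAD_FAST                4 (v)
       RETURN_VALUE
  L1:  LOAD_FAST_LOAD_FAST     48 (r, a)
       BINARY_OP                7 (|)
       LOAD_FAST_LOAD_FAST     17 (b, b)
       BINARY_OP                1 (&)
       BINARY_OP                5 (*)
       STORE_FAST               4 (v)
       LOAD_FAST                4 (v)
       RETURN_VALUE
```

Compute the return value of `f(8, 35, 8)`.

LOAD_FAST b → push 35. Stack: [35]
LOAD_CONST → push 2. Stack: [35, 2]
BINARY_OP << → 35 << 2 = 140. Stack: [140]
LOAD_FAST a → push 8. Stack: [140, 8]
BINARY_OP // → 140 // 8 = 17. Stack: [17]
STORE_FAST r → r=17. Stack: []
LOAD_FAST_LOAD_FAST c,b → push 8,35. Stack: [8, 35]
COMPARE_OP bool(<) → 8 vs 35 = True. Stack: [True]
POP_JUMP_IF_FALSE → pop True; no jump. Stack: []
LOAD_FAST_LOAD_FAST b,a → push 35,8. Stack: [35, 8]
BINARY_OP % → 35 % 8 = 3. Stack: [3]
LOAD_FAST r → push 17. Stack: [3, 17]
LOAD_CONST → push 7. Stack: [3, 17, 7]
BINARY_OP | → 17 | 7 = 23. Stack: [3, 23]
BINARY_OP - → 3 - 23 = -20. Stack: [-20]
STORE_FAST v → v=-20. Stack: []
LOAD_FAST v → push -20. Stack: [-20]
RETURN_VALUE → return -20.

-20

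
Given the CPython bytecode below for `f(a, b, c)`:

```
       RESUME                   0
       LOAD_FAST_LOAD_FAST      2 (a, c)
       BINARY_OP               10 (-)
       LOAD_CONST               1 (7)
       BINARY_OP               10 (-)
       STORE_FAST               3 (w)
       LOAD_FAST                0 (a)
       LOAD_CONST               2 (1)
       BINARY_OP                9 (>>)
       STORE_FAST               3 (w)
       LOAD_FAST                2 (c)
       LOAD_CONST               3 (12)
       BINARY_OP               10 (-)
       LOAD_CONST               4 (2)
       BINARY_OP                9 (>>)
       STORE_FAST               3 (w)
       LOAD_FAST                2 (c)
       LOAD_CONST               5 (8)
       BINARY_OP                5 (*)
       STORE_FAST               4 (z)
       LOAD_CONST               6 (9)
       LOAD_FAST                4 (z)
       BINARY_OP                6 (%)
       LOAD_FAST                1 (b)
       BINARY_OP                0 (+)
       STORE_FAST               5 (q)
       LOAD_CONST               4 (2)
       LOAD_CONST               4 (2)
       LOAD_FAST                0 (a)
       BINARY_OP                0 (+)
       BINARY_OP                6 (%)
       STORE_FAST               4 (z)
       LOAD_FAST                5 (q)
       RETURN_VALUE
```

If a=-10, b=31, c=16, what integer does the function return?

LOAD_FAST_LOAD_FAST a,c → push -10,16. Stack: [-10, 16]
BINARY_OP - → -10 - 16 = -26. Stack: [-26]
LOAD_CONST → push 7. Stack: [-26, 7]
BINARY_OP - → -26 - 7 = -33. Stack: [-33]
STORE_FAST w → w=-33. Stack: []
LOAD_FAST a → push -10. Stack: [-10]
LOAD_CONST → push 1. Stack: [-10, 1]
BINARY_OP >> → -10 >> 1 = -5. Stack: [-5]
STORE_FAST w → w=-5. Stack: []
LOAD_FAST c → push 16. Stack: [16]
LOAD_CONST → push 12. Stack: [16, 12]
BINARY_OP - → 16 - 12 = 4. Stack: [4]
LOAD_CONST → push 2. Stack: [4, 2]
BINARY_OP >> → 4 >> 2 = 1. Stack: [1]
STORE_FAST w → w=1. Stack: []
LOAD_FAST c → push 16. Stack: [16]
LOAD_CONST → push 8. Stack: [16, 8]
BINARY_OP * → 16 * 8 = 128. Stack: [128]
STORE_FAST z → z=128. Stack: []
LOAD_CONST → push 9. Stack: [9]
LOAD_FAST z → push 128. Stack: [9, 128]
BINARY_OP % → 9 % 128 = 9. Stack: [9]
LOAD_FAST b → push 31. Stack: [9, 31]
BINARY_OP + → 9 + 31 = 40. Stack: [40]
STORE_FAST q → q=40. Stack: []
LOAD_CONST → push 2. Stack: [2]
LOAD_CONST → push 2. Stack: [2, 2]
LOAD_FAST a → push -10. Stack: [2, 2, -10]
BINARY_OP + → 2 + -10 = -8. Stack: [2, -8]
BINARY_OP % → 2 % -8 = -6. Stack: [-6]
STORE_FAST z → z=-6. Stack: []
LOAD_FAST q → push 40. Stack: [40]
RETURN_VALUE → return 40.

40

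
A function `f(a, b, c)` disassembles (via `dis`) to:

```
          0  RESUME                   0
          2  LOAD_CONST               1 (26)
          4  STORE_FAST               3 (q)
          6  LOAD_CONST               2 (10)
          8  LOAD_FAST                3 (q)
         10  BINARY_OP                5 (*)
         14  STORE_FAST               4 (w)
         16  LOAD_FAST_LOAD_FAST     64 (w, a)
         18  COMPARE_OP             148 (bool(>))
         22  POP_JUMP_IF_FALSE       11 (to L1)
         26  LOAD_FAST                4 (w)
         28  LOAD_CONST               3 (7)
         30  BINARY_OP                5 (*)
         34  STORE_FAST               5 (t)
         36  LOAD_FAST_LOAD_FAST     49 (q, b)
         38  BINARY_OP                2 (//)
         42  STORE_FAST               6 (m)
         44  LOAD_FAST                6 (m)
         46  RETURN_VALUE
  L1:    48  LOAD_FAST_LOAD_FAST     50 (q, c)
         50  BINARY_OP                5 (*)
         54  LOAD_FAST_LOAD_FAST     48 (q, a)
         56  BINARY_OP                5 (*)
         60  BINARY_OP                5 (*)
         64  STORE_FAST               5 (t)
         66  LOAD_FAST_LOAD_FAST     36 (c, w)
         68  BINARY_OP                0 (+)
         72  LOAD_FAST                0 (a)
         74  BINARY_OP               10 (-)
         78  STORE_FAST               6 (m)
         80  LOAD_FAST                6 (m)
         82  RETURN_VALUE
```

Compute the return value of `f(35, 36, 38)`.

0

LOAD_CONST → push 26. Stack: [26]
STORE_FAST q → q=26. Stack: []
LOAD_CONST → push 10. Stack: [10]
LOAD_FAST q → push 26. Stack: [10, 26]
BINARY_OP * → 10 * 26 = 260. Stack: [260]
STORE_FAST w → w=260. Stack: []
LOAD_FAST_LOAD_FAST w,a → push 260,35. Stack: [260, 35]
COMPARE_OP bool(>) → 260 vs 35 = True. Stack: [True]
POP_JUMP_IF_FALSE → pop True; no jump. Stack: []
LOAD_FAST w → push 260. Stack: [260]
LOAD_CONST → push 7. Stack: [260, 7]
BINARY_OP * → 260 * 7 = 1820. Stack: [1820]
STORE_FAST t → t=1820. Stack: []
LOAD_FAST_LOAD_FAST q,b → push 26,36. Stack: [26, 36]
BINARY_OP // → 26 // 36 = 0. Stack: [0]
STORE_FAST m → m=0. Stack: []
LOAD_FAST m → push 0. Stack: [0]
RETURN_VALUE → return 0.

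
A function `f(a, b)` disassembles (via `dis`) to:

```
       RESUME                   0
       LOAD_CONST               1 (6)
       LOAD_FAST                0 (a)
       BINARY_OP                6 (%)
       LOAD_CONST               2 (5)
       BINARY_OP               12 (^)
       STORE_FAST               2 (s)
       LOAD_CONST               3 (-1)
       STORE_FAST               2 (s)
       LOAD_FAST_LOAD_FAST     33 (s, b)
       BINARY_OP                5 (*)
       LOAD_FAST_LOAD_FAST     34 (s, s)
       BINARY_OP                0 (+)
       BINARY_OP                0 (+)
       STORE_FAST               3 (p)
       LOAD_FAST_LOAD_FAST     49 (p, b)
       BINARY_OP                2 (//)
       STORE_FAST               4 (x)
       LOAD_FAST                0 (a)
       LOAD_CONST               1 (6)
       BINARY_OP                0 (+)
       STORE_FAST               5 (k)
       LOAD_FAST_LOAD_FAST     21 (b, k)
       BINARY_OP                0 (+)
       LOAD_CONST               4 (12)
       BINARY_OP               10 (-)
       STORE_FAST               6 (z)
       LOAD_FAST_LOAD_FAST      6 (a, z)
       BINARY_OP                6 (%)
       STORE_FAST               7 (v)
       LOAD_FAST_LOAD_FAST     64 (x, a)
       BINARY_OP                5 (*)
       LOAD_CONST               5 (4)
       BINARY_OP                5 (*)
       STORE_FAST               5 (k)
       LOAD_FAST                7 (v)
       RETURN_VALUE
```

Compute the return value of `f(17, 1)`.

5

LOAD_CONST → push 6. Stack: [6]
LOAD_FAST a → push 17. Stack: [6, 17]
BINARY_OP % → 6 % 17 = 6. Stack: [6]
LOAD_CONST → push 5. Stack: [6, 5]
BINARY_OP ^ → 6 ^ 5 = 3. Stack: [3]
STORE_FAST s → s=3. Stack: []
LOAD_CONST → push -1. Stack: [-1]
STORE_FAST s → s=-1. Stack: []
LOAD_FAST_LOAD_FAST s,b → push -1,1. Stack: [-1, 1]
BINARY_OP * → -1 * 1 = -1. Stack: [-1]
LOAD_FAST_LOAD_FAST s,s → push -1,-1. Stack: [-1, -1, -1]
BINARY_OP + → -1 + -1 = -2. Stack: [-1, -2]
BINARY_OP + → -1 + -2 = -3. Stack: [-3]
STORE_FAST p → p=-3. Stack: []
LOAD_FAST_LOAD_FAST p,b → push -3,1. Stack: [-3, 1]
BINARY_OP // → -3 // 1 = -3. Stack: [-3]
STORE_FAST x → x=-3. Stack: []
LOAD_FAST a → push 17. Stack: [17]
LOAD_CONST → push 6. Stack: [17, 6]
BINARY_OP + → 17 + 6 = 23. Stack: [23]
STORE_FAST k → k=23. Stack: []
LOAD_FAST_LOAD_FAST b,k → push 1,23. Stack: [1, 23]
BINARY_OP + → 1 + 23 = 24. Stack: [24]
LOAD_CONST → push 12. Stack: [24, 12]
BINARY_OP - → 24 - 12 = 12. Stack: [12]
STORE_FAST z → z=12. Stack: []
LOAD_FAST_LOAD_FAST a,z → push 17,12. Stack: [17, 12]
BINARY_OP % → 17 % 12 = 5. Stack: [5]
STORE_FAST v → v=5. Stack: []
LOAD_FAST_LOAD_FAST x,a → push -3,17. Stack: [-3, 17]
BINARY_OP * → -3 * 17 = -51. Stack: [-51]
LOAD_CONST → push 4. Stack: [-51, 4]
BINARY_OP * → -51 * 4 = -204. Stack: [-204]
STORE_FAST k → k=-204. Stack: []
LOAD_FAST v → push 5. Stack: [5]
RETURN_VALUE → return 5.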